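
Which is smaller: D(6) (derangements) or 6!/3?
6!/3

D(6) = (6-1)·[D(5) + D(4)] = 5·[44 + 9] = 265; 6!/3 = 720/3 = 240.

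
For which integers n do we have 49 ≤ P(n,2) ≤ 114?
8, 9, 10, 11
P(7,2)=42; P(8,2)=56; P(9,2)=72; P(10,2)=90; P(11,2)=110; P(12,2)=132. So valid n = 8, 9, 10, 11.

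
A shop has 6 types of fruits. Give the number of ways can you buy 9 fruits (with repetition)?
2,002
Stars and bars: C(9+6-1, 9) = C(14, 9) = 2,002.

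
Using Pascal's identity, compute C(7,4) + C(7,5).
56

C(7,4) + C(7,5) = C(8,5) = 56.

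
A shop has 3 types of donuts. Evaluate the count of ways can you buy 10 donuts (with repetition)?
66

Stars and bars: C(10+3-1, 10) = C(12, 10) = 66.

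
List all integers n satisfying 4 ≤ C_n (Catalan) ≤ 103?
3, 4, 5

Working:
C_2=2; C_3=5; C_4=14; C_5=42; C_6=132. So valid n = 3, 4, 5.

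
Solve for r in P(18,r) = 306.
2

Reasoning: P(18,r) = 18·17·…·(18−r+1), a product of r factors. Multiplying down from 18: 18 = 18; 18·17 = 306 ✓ (2 factors). So r = 2.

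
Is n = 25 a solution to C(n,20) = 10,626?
No

C(25,20) = 25·24·23·22·21·20·19·18·17·16·15·14·13·12·11·10·9·8·7·6/20! = 129,260,083,694,424,883,200,000/2,432,902,008,176,640,000 = 53,130, which does not equal 10,626.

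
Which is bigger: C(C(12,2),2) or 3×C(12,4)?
C(C(12,2),2)=2,145, 3×C(12,4)=1,485.

Answer: C(C(12,2),2)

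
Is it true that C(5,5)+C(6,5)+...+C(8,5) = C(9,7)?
False

Hockey stick identity gives Σ = C(9,6) = 84; RHS C(9,7) = 36.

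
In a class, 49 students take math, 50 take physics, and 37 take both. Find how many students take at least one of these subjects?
62

Explanation: |A∪B| = |A|+|B|-|A∩B| = 49+50-37 = 62.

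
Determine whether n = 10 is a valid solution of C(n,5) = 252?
Yes

Solution: C(10,5) = 10·9·8·7·6/5! = 30,240/120 = 252, which equals 252.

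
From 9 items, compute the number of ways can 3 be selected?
C(9,3) = 9! / (3! × (9-3)!)
         = 9! / (3! × 6!)
         = 84

Answer: 84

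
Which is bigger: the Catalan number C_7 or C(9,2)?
C_7

C_7 = C(14,7)/(7+1) = 3,432/8 = 429; C(9,2) = 36.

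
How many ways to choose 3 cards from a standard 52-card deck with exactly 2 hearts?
3,042

Working:
13 hearts and 39 non-hearts: C(13,2) × C(39,1) = 78 × 39 = 3,042.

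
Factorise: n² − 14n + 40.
(n − 4)(n − 10)

Explanation: Seek roots whose sum is 14 and product is 40: (4, 10). So n² − 14n + 40 = (n − 4)(n − 10).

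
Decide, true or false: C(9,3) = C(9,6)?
True

Working:
Symmetry C(n,k) = C(n,n-k): C(9,3) = 84 and C(9,6) = 84. Both sides agree, so the statement holds.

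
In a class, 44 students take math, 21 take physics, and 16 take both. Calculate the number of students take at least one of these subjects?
49

Explanation: |A∪B| = |A|+|B|-|A∩B| = 44+21-16 = 49.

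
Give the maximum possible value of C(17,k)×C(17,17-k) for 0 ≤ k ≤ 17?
590,976,100

Explanation: C(17,k)·C(17,17-k) = C(17,k)², maximised at the centre k = 8: C(17,8)² = 590,976,100.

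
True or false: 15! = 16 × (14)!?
15! = 15 × 14! = 1,307,674,368,000, but 16 × 14! = 1,394,852,659,200.
Final answer: False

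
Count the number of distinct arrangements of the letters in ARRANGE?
1,260

Solution: Word has 7 letters (A=2, R=2, N=1, G=1, E=1). Arrangements: 7!/Π(k!) = 1,260.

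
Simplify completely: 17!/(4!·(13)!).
2,380

Solution: This is C(17,4) = 2,380.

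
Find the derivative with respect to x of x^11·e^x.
Product rule: d/dx[x^11]·e^x + x^11·d/dx[e^x] = 11x^{10}e^x + x^11e^x.

Answer: (11x^10 + x^11)e^x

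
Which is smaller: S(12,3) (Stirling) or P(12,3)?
P(12,3)

Working:
S(12,3) = 3·S(11,3) + S(11,2) = 3·28,501 + 1,023 = 86,526; P(12,3) = 1,320.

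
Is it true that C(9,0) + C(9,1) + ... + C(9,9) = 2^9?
True
Binomial theorem with x = y = 1: Σ C(9,i) = (1+1)^9 = 2^9 = 512. The statement holds.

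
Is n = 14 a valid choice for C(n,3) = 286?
C(14,3) = 14·13·12/3! = 2,184/6 = 364, which does not equal 286.

Answer: No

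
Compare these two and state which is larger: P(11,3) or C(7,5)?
P(11,3)

Reasoning: P(11,3)=990, C(7,5)=21.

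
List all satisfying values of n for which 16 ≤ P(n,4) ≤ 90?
4

Explanation: P(3,4)=0; P(4,4)=24; P(5,4)=120. So valid n = 4.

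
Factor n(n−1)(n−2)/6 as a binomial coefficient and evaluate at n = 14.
C(n,3); C(14,3) = 364

Working:
n(n−1)(n−2)/6 = n!/(3!(n−3)!) = C(n,3). At n = 14: C(14,3) = 364.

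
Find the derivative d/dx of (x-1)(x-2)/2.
(2x - 3)/2

Explanation: d/dx[(x-1)(x-2)] = (x-2) + (x-1) = 2x - 3. Dividing by 2 gives (2x - 3)/2.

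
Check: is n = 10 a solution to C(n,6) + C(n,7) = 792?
C(10,6) + C(10,7) = 210 + 120 = 330, which does not equal 792.

Answer: No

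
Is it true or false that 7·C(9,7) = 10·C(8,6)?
False

Working:
Absorption identity k·C(n,k) = n·C(n-1,k-1). LHS = 7·36 = 252; RHS = 10·28 = 280.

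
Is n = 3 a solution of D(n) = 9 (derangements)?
No

D(3) = (3-1)·[D(2) + D(1)] = 2·[1 + 0] = 2, which does not equal 9.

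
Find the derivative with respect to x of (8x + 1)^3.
24(8x + 1)^2

Explanation: Chain rule: 3(8x+1)^{2} × 8 = 24(8x+1)^{2}.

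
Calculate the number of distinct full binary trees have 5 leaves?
14

Explanation: Using the Catalan number formula: C_n = C(2n, n) / (n+1)
C_4 = C(8, 4) / (4+1)
     = 70 / 5
     = 14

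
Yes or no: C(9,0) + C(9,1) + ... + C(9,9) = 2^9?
Yes

Working:
Binomial theorem with x = y = 1: Σ C(9,i) = (1+1)^9 = 2^9 = 512. The statement holds.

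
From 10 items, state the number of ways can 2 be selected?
45
C(10,2) = 10! / (2! × (10-2)!)
         = 10! / (2! × 8!)
         = 45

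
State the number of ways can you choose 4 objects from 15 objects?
C(15,4) = 15! / (4! × (15-4)!)
         = 15! / (4! × 11!)
         = 1,365

Answer: 1,365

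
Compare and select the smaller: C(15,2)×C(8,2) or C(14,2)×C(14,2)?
C(15,2)×C(8,2)

Reasoning: C(15,2)×C(8,2)=2,940, C(14,2)×C(14,2)=8,281.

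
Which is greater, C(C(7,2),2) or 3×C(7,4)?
C(C(7,2),2)=210, 3×C(7,4)=105.

Answer: C(C(7,2),2)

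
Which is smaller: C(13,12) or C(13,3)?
C(13,12)

C(13,12)=13, C(13,3)=286.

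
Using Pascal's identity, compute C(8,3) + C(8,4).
126

Explanation: C(8,3) + C(8,4) = C(9,4) = 126.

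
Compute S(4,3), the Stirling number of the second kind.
Using the Stirling recurrence: S(n,k) = k·S(n-1,k) + S(n-1,k-1)
S(4,3) = 3·S(3,3) + S(3,2)
         = 3·1 + 3
         = 3 + 3
         = 6
Final answer: 6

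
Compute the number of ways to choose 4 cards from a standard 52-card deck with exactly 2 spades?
57,798

13 spades and 39 non-spades: C(13,2) × C(39,2) = 78 × 741 = 57,798.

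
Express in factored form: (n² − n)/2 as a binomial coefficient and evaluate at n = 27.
(n² − n)/2 = n(n−1)/2 = C(n,2). At n = 27: C(27,2) = 351.

Answer: C(n,2); C(27,2) = 351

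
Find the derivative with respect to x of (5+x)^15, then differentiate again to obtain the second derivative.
210(5+x)^13

First derivative: 15(5+x)^{14}. Second derivative: 15·14·(5+x)^{13} = 210(5+x)^{13}.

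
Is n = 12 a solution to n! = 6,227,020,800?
No

Solution: 12! = 12·11! = 12·39,916,800 = 479,001,600, which does not equal 6,227,020,800.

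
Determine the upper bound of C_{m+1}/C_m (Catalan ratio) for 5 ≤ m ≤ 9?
38/11

Reasoning: C_{m+1}/C_m = 2(2m+1)/(m+2), which increases with m. Maximum at m = 9: 2·19/11 = 38/11.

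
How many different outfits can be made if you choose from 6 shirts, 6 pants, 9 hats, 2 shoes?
648

By the multiplication principle: 6 × 6 × 9 × 2 = 648.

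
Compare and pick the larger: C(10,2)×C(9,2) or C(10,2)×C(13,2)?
C(10,2)×C(13,2)
C(10,2)×C(9,2)=1,620, C(10,2)×C(13,2)=3,510.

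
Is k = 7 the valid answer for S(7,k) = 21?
No
S(7,7) = 7·S(6,7) + S(6,6) = 7·0 + 1 = 1, which does not equal 21.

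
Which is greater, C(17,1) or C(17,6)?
C(17,6)

Working:
C(17,1)=17, C(17,6)=12,376.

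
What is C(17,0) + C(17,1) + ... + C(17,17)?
131,072

Explanation: Sum of binomial coefficients = 2^17 = 131,072.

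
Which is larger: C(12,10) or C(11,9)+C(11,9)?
C(11,9)+C(11,9)

Reasoning: C(12,10)=66; C(11,9)+C(11,9)=55+55=110.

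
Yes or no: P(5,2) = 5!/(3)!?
Yes

Working:
Permutation formula P(n,k) = n!/(n-k)!: 5!/3! = 120/6 = 20 = P(5,2). The statement holds.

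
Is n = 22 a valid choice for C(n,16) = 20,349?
No

Solution: C(22,16) = 22·21·20·19·18·17·16·15·14·13·12·11·10·9·8·7/16! = 1,561,112,121,913,344,000/20,922,789,888,000 = 74,613, which does not equal 20,349.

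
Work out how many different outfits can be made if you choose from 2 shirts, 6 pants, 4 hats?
48
By the multiplication principle: 2 × 6 × 4 = 48.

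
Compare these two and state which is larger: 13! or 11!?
13!=6,227,020,800, 11!=39,916,800. 13! > 11!.
Final answer: 13!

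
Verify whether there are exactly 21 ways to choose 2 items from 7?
True

C(7,2) = 21.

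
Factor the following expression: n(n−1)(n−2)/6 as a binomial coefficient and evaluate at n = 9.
C(n,3); C(9,3) = 84

Solution: n(n−1)(n−2)/6 = n!/(3!(n−3)!) = C(n,3). At n = 9: C(9,3) = 84.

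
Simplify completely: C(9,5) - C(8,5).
C(9,5) - C(8,5) = C(8,4) = 70.
Final answer: 70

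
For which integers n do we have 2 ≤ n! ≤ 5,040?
2, 3, 4, 5, 6, 7

n! is strictly increasing; 2! = 2 and 7! = 5,040, so valid n = 2, 3, 4, 5, 6, 7.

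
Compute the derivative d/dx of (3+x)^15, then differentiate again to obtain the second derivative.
210(3+x)^13

Working:
First derivative: 15(3+x)^{14}. Second derivative: 15·14·(3+x)^{13} = 210(3+x)^{13}.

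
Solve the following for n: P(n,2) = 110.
11

Reasoning: P(n,2) = n(n−1) is increasing in n; n(n−1) ≈ (n−0.5)^2 = 110 gives n ≈ 11.0. Check: P(9,2) = 72, P(10,2) = 90, P(11,2) = 110 ✓. So n = 11.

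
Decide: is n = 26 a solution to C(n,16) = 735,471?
C(26,16) = 26·25·24·23·22·21·20·19·18·17·16·15·14·13·12·11/16! = 111,136,315,345,735,680,000/20,922,789,888,000 = 5,311,735, which does not equal 735,471.

Answer: No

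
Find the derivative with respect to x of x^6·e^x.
(6x^5 + x^6)e^x

Solution: Product rule: d/dx[x^6]·e^x + x^6·d/dx[e^x] = 6x^{5}e^x + x^6e^x.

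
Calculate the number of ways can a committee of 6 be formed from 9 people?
84

Solution: C(9,6) = 9! / (6! × (9-6)!)
         = 9! / (6! × 3!)
         = 84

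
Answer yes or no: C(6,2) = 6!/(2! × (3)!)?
No
The correct denominator is 2!×4!, giving C(6,2) = 15; the stated RHS is 6!/(2!×3!) = 60 ≠ 15, so the statement does not hold.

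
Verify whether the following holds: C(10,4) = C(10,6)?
Symmetry C(n,k) = C(n,n-k): C(10,4) = 210 and C(10,6) = 210. Both sides agree, so the statement holds.

Answer: True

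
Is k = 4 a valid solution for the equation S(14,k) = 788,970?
No

Reasoning: S(14,4) = 4·S(13,4) + S(13,3) = 4·2,532,530 + 261,625 = 10,391,745, which does not equal 788,970.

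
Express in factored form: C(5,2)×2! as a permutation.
P(5,2)
C(5,2)×2! = [5!/(2!(3)!)]×2! = 5!/(3)! = P(5,2) = 20.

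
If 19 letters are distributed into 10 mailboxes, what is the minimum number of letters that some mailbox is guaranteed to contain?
2

Explanation: Pigeonhole: ⌈19/10⌉ = 2.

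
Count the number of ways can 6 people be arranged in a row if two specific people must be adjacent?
240

Reasoning: Treat pair as unit: (6-1)! arrangements × 2 internal orders = 240.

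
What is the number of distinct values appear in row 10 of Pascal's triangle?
Row 10 has entries C(10,0)..C(10,10); by symmetry C(10,k)=C(10,10-k), giving 6 distinct values.
Final answer: 6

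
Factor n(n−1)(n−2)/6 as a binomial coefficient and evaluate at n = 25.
C(n,3); C(25,3) = 2,300
n(n−1)(n−2)/6 = n!/(3!(n−3)!) = C(n,3). At n = 25: C(25,3) = 2,300.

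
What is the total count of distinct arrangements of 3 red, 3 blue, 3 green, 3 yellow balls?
369,600

Reasoning: Multinomial: 12!/(3! × 3! × 3! × 3!) = 369,600.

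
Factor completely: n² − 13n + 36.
(n − 4)(n − 9)

Solution: Seek roots whose sum is 13 and product is 36: (4, 9). So n² − 13n + 36 = (n − 4)(n − 9).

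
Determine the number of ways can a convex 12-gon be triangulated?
16,796

Explanation: Using the Catalan number formula: C_n = C(2n, n) / (n+1)
C_10 = C(20, 10) / (10+1)
     = 184756 / 11
     = 16,796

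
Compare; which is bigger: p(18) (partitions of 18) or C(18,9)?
C(18,9)

Explanation: Pentagonal recurrence p(n) = p(n−1) + p(n−2) − p(n−5) − p(n−7) + …: p(18) = p(17) + p(16) − p(13) − p(11) + p(6) + p(3) = 297 + 231 − 101 − 56 + 11 + 3 = 385; C(18,9) = 48,620.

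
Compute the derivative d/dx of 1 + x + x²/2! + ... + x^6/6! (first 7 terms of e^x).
1 + x + x²/2! + ... + x^5/5!

Differentiating term by term gives the first 6 terms of e^x.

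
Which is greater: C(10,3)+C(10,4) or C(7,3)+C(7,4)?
C(10,3)+C(10,4)

Explanation: First=330, Second=70.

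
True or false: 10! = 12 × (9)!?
False

Reasoning: 10! = 10 × 9! = 3,628,800, but 12 × 9! = 4,354,560.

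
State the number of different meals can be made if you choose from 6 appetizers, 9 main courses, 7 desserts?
378

Reasoning: By the multiplication principle: 6 × 9 × 7 = 378.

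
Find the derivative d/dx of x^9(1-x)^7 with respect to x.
9x^8(1-x)^7 - 7x^9(1-x)^6

Explanation: Product rule: 9x^{8}(1-x)^{7} + x^9·(-7)(1-x)^{6}.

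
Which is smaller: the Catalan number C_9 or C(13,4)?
C(13,4)

Reasoning: C_9 = C(18,9)/(9+1) = 48,620/10 = 4,862; C(13,4) = 715.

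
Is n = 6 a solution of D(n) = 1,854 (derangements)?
No

Working:
D(6) = (6-1)·[D(5) + D(4)] = 5·[44 + 9] = 265, which does not equal 1,854.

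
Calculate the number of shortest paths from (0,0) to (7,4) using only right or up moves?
Choose 7 rights from 11 moves: C(11,7) = 330.
Final answer: 330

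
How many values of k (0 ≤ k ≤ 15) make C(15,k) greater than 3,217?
4

Reasoning: Row 15 is unimodal and symmetric about k=15/2. C(15,5)=3,003 ≤ 3,217; C(15,6)=5,005 > 3,217; by symmetry C(15,k) > 3,217 for k = 6..9. That's 9 - 6 + 1 = 4 values.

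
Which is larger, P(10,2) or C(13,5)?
C(13,5)

Reasoning: P(10,2)=90, C(13,5)=1,287.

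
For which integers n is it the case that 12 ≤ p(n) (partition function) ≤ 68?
7, 8, 9, 10, 11

Tabulating p(n) via p(n) = p(n−1) + p(n−2) − p(n−5) − p(n−7) + …: p(6)=11; p(7)=15; p(8)=22; p(9)=30; p(10)=42; p(11)=56; p(12)=77. So valid n = 7, 8, 9, 10, 11.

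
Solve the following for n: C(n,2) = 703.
38

Solution: C(n,2) = n(n−1)/2! is increasing in n, and n(n−1) = 2!·703 = 1,406 ≈ (n−0.5)^2 gives n ≈ 38.0. Check: C(36,2) = 630, C(37,2) = 666, C(38,2) = 703 ✓. So n = 38.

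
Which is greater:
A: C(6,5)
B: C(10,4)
B

Solution: A=C(6,5)=6, B=C(10,4)=210.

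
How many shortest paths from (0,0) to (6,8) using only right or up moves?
Choose 6 rights from 14 moves: C(14,6) = 3,003.

Answer: 3,003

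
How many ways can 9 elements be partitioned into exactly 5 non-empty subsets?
6,951

This equals S(9,5), the Stirling number of the 2nd kind.
Using the Stirling recurrence: S(n,k) = k·S(n-1,k) + S(n-1,k-1)
S(9,5) = 5·S(8,5) + S(8,4)
         = 5·1050 + 1701
         = 5250 + 1701
         = 6,951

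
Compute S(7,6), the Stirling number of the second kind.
21

Explanation: Using the Stirling recurrence: S(n,k) = k·S(n-1,k) + S(n-1,k-1)
S(7,6) = 6·S(6,6) + S(6,5)
         = 6·1 + 15
         = 6 + 15
         = 21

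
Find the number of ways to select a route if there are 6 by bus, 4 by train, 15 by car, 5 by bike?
By the addition principle: 6 + 4 + 15 + 5 = 30.
Final answer: 30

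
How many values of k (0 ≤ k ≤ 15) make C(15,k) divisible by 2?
0

Working:
Checking C(15,k) mod 2 for k = 0..15: none are divisible by 2. Count = 0.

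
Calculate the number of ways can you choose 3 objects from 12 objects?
C(12,3) = 12! / (3! × (12-3)!)
         = 12! / (3! × 9!)
         = 220

Answer: 220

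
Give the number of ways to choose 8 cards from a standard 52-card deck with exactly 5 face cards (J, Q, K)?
7,824,960

Reasoning: 12 face cards and 40 non-face cards: C(12,5) × C(40,3) = 792 × 9,880 = 7,824,960.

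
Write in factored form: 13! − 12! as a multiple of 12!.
12 × 12! = 5,748,019,200

13! − 12! = 13·12! − 12! = (13 − 1)·12! = 12 × 12! = 5,748,019,200.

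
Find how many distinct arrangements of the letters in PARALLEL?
3,360

Reasoning: Word has 8 letters (P=1, A=2, R=1, L=3, E=1). Arrangements: 8!/Π(k!) = 3,360.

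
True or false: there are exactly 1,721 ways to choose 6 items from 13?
False

C(13,6) = 1,716 ≠ 1721.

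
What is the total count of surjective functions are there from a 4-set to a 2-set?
14
Onto functions = 2! × S(4,2)
First compute S(4,2) via recurrence:
Using the Stirling recurrence: S(n,k) = k·S(n-1,k) + S(n-1,k-1)
S(4,2) = 2·S(3,2) + S(3,1)
         = 2·3 + 1
         = 6 + 1
         = 7
Then: 2 × 7 = 14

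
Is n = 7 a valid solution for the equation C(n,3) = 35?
Yes

C(7,3) = 7·6·5/3! = 210/6 = 35, which equals 35.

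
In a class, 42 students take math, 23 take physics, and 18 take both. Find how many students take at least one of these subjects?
47

Reasoning: |A∪B| = |A|+|B|-|A∩B| = 42+23-18 = 47.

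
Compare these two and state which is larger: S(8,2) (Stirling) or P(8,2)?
S(8,2) = 2·S(7,2) + S(7,1) = 2·63 + 1 = 127; P(8,2) = 56.

Answer: S(8,2)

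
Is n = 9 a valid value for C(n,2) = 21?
No

Working:
C(9,2) = 9·8/2! = 72/2 = 36, which does not equal 21.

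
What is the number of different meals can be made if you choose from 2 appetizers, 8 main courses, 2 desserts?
32
By the multiplication principle: 2 × 8 × 2 = 32.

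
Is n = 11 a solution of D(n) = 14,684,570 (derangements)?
Yes

D(11) = (11-1)·[D(10) + D(9)] = 10·[1,334,961 + 133,496] = 14,684,570, which equals 14,684,570.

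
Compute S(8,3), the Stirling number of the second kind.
966

Solution: Using the Stirling recurrence: S(n,k) = k·S(n-1,k) + S(n-1,k-1)
S(8,3) = 3·S(7,3) + S(7,2)
         = 3·301 + 63
         = 903 + 63
         = 966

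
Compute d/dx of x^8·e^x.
(8x^7 + x^8)e^x

Reasoning: Product rule: d/dx[x^8]·e^x + x^8·d/dx[e^x] = 8x^{7}e^x + x^8e^x.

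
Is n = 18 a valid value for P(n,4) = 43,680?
P(18,4) = 18·17·16·15 = 73,440, which does not equal 43,680.

Answer: No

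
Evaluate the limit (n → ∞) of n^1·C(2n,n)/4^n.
∞

Solution: C(2n,n) ~ 4^n/√(πn), so n^1·C(2n,n)/4^n ~ n^(1 − 1/2)/√π → ∞.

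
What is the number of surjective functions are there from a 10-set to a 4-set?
818,520

Onto functions = 4! × S(10,4)
First compute S(10,4) via recurrence:
Using the Stirling recurrence: S(n,k) = k·S(n-1,k) + S(n-1,k-1)
S(10,4) = 4·S(9,4) + S(9,3)
         = 4·7770 + 3025
         = 31080 + 3025
         = 34,105
Then: 24 × 34105 = 818,520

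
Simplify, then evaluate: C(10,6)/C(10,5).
C(n,k+1)/C(n,k) = (n−k)/(k+1). Here (10−5)/(5+1) = 5/6 = 5/6.
Final answer: 5/6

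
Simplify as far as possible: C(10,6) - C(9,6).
126

Solution: C(10,6) - C(9,6) = C(9,5) = 126.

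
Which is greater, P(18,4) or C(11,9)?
P(18,4)

Working:
P(18,4)=73,440, C(11,9)=55.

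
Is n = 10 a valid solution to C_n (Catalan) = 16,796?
Yes

Explanation: C_10 = C(20,10)/(10+1) = 184,756/11 = 16,796, which equals 16,796.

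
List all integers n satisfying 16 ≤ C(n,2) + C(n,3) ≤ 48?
5, 6

C(4,2)+C(4,3)=10; C(5,2)+C(5,3)=20; C(6,2)+C(6,3)=35; C(7,2)+C(7,3)=56. So valid n = 5, 6.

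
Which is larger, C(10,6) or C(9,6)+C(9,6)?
C(10,6)=210; C(9,6)+C(9,6)=84+84=168.

Answer: C(10,6)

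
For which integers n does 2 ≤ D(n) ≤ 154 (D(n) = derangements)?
3, 4, 5

Reasoning: Using D(n) = (n−1)[D(n−1) + D(n−2)] with D(1)=0, D(2)=1: D(2)=1; D(3)=2; D(4)=9; D(5)=44; D(6)=265. So valid n = 3, 4, 5.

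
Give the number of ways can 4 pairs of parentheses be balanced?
Using the Catalan number formula: C_n = C(2n, n) / (n+1)
C_4 = C(8, 4) / (4+1)
     = 70 / 5
     = 14

Answer: 14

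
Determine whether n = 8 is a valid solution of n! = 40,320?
Yes

8! = 8·7! = 8·5,040 = 40,320, which equals 40,320.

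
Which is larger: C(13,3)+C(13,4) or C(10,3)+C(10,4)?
First=1,001, Second=330.
Final answer: C(13,3)+C(13,4)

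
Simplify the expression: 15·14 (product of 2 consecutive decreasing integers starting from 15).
210

This is P(15,2) = 15!/(13)! = 210.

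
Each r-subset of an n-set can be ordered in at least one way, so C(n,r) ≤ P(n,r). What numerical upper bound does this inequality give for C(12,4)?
11,880
P(12,4) = 12·11·10·9 = 11,880, so C(12,4) ≤ 11,880. (The bound is loose by a factor of 4! = 24: C(12,4) = 11,880/24 = 495.)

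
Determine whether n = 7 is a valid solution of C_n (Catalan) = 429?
Yes

Solution: C_7 = C(14,7)/(7+1) = 3,432/8 = 429, which equals 429.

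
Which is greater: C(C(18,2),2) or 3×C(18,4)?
C(C(18,2),2)
C(C(18,2),2)=11,628, 3×C(18,4)=9,180.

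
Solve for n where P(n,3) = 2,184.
14

Reasoning: P(n,3) = n(n−1)(n−2) is increasing in n; n(n−1)(n−2) ≈ (n−1)^3 = 2,184 gives n ≈ 14.0. Check: P(12,3) = 1,320, P(13,3) = 1,716, P(14,3) = 2,184 ✓. So n = 14.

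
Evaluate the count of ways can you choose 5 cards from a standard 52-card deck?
C(52,5) = 2,598,960.

Answer: 2,598,960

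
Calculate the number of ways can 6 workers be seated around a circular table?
Circular arrangements: (6-1)! = 120.
Final answer: 120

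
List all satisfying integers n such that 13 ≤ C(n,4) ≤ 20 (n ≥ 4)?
C(5,4)=5; C(6,4)=15; C(7,4)=35. So valid n = 6.
Final answer: 6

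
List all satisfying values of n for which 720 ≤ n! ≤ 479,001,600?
n! is strictly increasing; 6! = 720 and 12! = 479,001,600, so valid n = 6, 7, 8, 9, 10, 11, 12.
Final answer: 6, 7, 8, 9, 10, 11, 12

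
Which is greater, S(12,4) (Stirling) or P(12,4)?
S(12,4)

Reasoning: S(12,4) = 4·S(11,4) + S(11,3) = 4·145,750 + 28,501 = 611,501; P(12,4) = 11,880.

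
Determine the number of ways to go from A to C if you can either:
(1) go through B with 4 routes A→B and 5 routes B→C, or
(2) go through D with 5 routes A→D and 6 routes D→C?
50

Reasoning: Route via B: 4×5=20. Route via D: 5×6=30. Total: 50.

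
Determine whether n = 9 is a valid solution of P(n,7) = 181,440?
Yes
P(9,7) = 9·8·7·6·5·4·3 = 181,440, which equals 181,440.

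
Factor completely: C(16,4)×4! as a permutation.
P(16,4)

C(16,4)×4! = [16!/(4!(12)!)]×4! = 16!/(12)! = P(16,4) = 43,680.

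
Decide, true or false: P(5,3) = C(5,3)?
False

Explanation: P(5,3) = 60 but C(5,3) = 10; they differ by a factor of 3! = 6, so the statement does not hold.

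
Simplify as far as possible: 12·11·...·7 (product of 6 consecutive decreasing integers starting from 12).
This is P(12,6) = 12!/(6)! = 665,280.

Answer: 665,280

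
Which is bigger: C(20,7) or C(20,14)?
C(20,7)=77,520, C(20,14)=38,760.
Final answer: C(20,7)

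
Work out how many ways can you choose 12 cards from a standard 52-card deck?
206,379,406,870

Solution: C(52,12) = 206,379,406,870.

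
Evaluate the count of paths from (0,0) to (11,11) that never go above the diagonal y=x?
58,786
Counted by the Catalan number C_11: C_11 = C(22,11)/(11+1) = 705,432/12 = 58,786.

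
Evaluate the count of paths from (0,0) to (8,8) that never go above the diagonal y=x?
1,430

Counted by the Catalan number C_8: C_8 = C(16,8)/(8+1) = 12,870/9 = 1,430.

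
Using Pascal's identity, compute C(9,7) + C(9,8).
C(9,7) + C(9,8) = C(10,8) = 45.

Answer: 45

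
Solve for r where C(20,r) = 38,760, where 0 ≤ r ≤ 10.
6
C(20,r) is increasing for 0 ≤ r ≤ 10. Stepping up (C(20,r+1) = C(20,r)·(20−r)/(r+1)): C(20,1) = 20, C(20,2) = 190, C(20,3) = 1,140, C(20,4) = 4,845, C(20,5) = 15,504, C(20,6) = 38,760 ✓. So r = 6.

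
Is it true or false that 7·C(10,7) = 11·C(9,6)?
Absorption identity k·C(n,k) = n·C(n-1,k-1). LHS = 7·120 = 840; RHS = 11·84 = 924.
Final answer: False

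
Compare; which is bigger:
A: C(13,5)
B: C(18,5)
B

Solution: A=C(13,5)=1,287, B=C(18,5)=8,568.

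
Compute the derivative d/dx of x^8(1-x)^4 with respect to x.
Product rule: 8x^{7}(1-x)^{4} + x^8·(-4)(1-x)^{3}.

Answer: 8x^7(1-x)^4 - 4x^8(1-x)^3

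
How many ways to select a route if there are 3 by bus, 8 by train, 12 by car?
23

By the addition principle: 3 + 8 + 12 = 23.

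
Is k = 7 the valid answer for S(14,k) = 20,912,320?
No

Working:
S(14,7) = 7·S(13,7) + S(13,6) = 7·5,715,424 + 9,321,312 = 49,329,280, which does not equal 20,912,320.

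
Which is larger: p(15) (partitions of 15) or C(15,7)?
C(15,7)

Reasoning: Pentagonal recurrence p(n) = p(n−1) + p(n−2) − p(n−5) − p(n−7) + …: p(15) = p(14) + p(13) − p(10) − p(8) + p(3) + p(0) = 135 + 101 − 42 − 22 + 3 + 1 = 176; C(15,7) = 6,435.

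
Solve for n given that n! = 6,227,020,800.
n! is strictly increasing. 11! = 39,916,800, 12! = 479,001,600, 13! = 6,227,020,800 ✓. So n = 13.
Final answer: 13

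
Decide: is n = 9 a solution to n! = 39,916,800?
9! = 9·8! = 9·40,320 = 362,880, which does not equal 39,916,800.
Final answer: No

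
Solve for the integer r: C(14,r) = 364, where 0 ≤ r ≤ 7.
C(14,r) is increasing for 0 ≤ r ≤ 7. Stepping up (C(14,r+1) = C(14,r)·(14−r)/(r+1)): C(14,1) = 14, C(14,2) = 91, C(14,3) = 364 ✓. So r = 3.
Final answer: 3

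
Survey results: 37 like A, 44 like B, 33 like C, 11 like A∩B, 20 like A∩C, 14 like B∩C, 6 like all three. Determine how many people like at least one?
75

Working:
|A∪B∪C| = 37+44+33-11-20-14+6 = 75.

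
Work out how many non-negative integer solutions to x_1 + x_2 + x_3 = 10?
66

Working:
C(10+3-1, 3-1) = 66.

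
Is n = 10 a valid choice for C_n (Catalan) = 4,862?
C_10 = C(20,10)/(10+1) = 184,756/11 = 16,796, which does not equal 4,862.
Final answer: No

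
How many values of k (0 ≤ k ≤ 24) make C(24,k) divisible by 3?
16

Checking C(24,k) mod 3 for k = 0..24: divisible at k = 1, 2, 4, 5, 7, 8, 10, 11, 13, 14, 16, 17, 19, 20, 22, 23. That's 16 values.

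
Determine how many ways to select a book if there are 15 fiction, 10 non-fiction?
25

Working:
By the addition principle: 15 + 10 = 25.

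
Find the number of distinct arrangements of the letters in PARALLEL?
Word has 8 letters (P=1, A=2, R=1, L=3, E=1). Arrangements: 8!/Π(k!) = 3,360.
Final answer: 3,360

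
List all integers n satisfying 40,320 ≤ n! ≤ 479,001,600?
n! is strictly increasing; 8! = 40,320 and 12! = 479,001,600, so valid n = 8, 9, 10, 11, 12.

Answer: 8, 9, 10, 11, 12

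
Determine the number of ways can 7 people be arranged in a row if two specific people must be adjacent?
1,440
Treat pair as unit: (7-1)! arrangements × 2 internal orders = 1,440.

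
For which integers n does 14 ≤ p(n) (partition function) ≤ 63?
Tabulating p(n) via p(n) = p(n−1) + p(n−2) − p(n−5) − p(n−7) + …: p(6)=11; p(7)=15; p(8)=22; p(9)=30; p(10)=42; p(11)=56; p(12)=77. So valid n = 7, 8, 9, 10, 11.

Answer: 7, 8, 9, 10, 11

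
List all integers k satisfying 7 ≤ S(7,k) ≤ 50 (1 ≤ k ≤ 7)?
6

Working:
S(7,1)=1; S(7,2)=63; S(7,3)=301; S(7,4)=350; S(7,5)=140; S(7,6)=21; S(7,7)=1. So valid k = 6.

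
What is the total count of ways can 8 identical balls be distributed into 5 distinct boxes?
C(8+5-1, 5-1) = C(12, 4) = 495.
Final answer: 495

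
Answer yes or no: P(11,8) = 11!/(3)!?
Yes

Reasoning: Permutation formula P(n,k) = n!/(n-k)!: 11!/3! = 39,916,800/6 = 6,652,800 = P(11,8). The statement holds.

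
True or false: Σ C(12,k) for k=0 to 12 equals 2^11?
False

Binomial theorem: Σ C(12,k) = (1+1)^12 = 2^12 = 4,096; RHS 2^11 = 2,048.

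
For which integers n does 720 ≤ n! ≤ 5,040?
6, 7

Explanation: n! is strictly increasing; 6! = 720 and 7! = 5,040, so valid n = 6, 7.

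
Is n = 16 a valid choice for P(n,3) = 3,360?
Yes

Explanation: P(16,3) = 16·15·14 = 3,360, which equals 3,360.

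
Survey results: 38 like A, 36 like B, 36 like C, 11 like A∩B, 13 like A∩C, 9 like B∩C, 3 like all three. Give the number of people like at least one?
80
|A∪B∪C| = 38+36+36-11-13-9+3 = 80.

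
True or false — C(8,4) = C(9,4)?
False
LHS = C(8,4) = 70; RHS = C(9,4) = 126. 70 ≠ 126, so the statement does not hold.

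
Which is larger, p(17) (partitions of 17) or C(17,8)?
C(17,8)

Reasoning: Pentagonal recurrence p(n) = p(n−1) + p(n−2) − p(n−5) − p(n−7) + …: p(17) = p(16) + p(15) − p(12) − p(10) + p(5) + p(2) = 231 + 176 − 77 − 42 + 7 + 2 = 297; C(17,8) = 24,310.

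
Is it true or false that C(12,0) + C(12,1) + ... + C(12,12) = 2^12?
True
Binomial theorem with x = y = 1: Σ C(12,i) = (1+1)^12 = 2^12 = 4,096. The statement holds.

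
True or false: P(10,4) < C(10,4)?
False

Explanation: P(10,4) = 5,040 and C(10,4) = 210; P(n,r) = r! × C(n,r) so P > C whenever r ≥ 2.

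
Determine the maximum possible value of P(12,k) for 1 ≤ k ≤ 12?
479,001,600

Solution: P(12,k) increases in k, so maximum at k = 12: 12! = 479,001,600.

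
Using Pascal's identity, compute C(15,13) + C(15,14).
120

Solution: C(15,13) + C(15,14) = C(16,14) = 120.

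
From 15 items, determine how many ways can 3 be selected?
455

Solution: C(15,3) = 15! / (3! × (15-3)!)
         = 15! / (3! × 12!)
         = 455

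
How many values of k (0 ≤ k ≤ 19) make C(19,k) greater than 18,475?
8

Reasoning: Row 19 is unimodal and symmetric about k=19/2. C(19,5)=11,628 ≤ 18,475; C(19,6)=27,132 > 18,475; by symmetry C(19,k) > 18,475 for k = 6..13. That's 13 - 6 + 1 = 8 values.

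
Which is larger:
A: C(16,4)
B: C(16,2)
A

A=C(16,4)=1,820, B=C(16,2)=120.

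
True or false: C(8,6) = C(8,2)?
Symmetry C(n,k) = C(n,n-k): C(8,6) = 28 and C(8,2) = 28. Both sides agree, so the statement holds.

Answer: True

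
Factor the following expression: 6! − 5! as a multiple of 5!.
5 × 5! = 600

6! − 5! = 6·5! − 5! = (6 − 1)·5! = 5 × 5! = 600.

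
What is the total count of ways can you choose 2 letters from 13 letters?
C(13,2) = 13! / (2! × (13-2)!)
         = 13! / (2! × 11!)
         = 78

Answer: 78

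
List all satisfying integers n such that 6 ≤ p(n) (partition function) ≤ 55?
5, 6, 7, 8, 9, 10

Working:
Tabulating p(n) via p(n) = p(n−1) + p(n−2) − p(n−5) − p(n−7) + …: p(4)=5; p(5)=7; p(6)=11; p(7)=15; p(8)=22; p(9)=30; p(10)=42; p(11)=56. So valid n = 5, 6, 7, 8, 9, 10.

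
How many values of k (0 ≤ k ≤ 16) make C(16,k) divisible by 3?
5

Solution: Checking C(16,k) mod 3 for k = 0..16: divisible at k = 2, 5, 8, 11, 14. That's 5 values.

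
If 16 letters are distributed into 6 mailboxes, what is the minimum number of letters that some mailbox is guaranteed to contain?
3

Solution: Pigeonhole: ⌈16/6⌉ = 3.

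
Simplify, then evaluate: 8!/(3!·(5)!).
56

This is C(8,3) = 56.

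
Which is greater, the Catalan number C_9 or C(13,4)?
C_9

Explanation: C_9 = C(18,9)/(9+1) = 48,620/10 = 4,862; C(13,4) = 715.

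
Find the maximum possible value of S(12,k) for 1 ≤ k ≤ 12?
1,379,400

Row S(12,k) for k = 1..12 (via S(n,k) = k·S(n−1,k) + S(n−1,k−1)): 1, 2,047, 86,526, 611,501, 1,379,400, 1,323,652, 627,396, 159,027, 22,275, 1,705, 66, 1. The row is unimodal; maximum at k = 5: 1,379,400.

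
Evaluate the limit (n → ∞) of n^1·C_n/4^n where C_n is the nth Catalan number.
0

C_n ~ 4^n/(n^(3/2)√π), so n^1·C_n/4^n ~ n^(1 − 3/2)/√π → 0.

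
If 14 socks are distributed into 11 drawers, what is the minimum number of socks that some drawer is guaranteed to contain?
2
Pigeonhole: ⌈14/11⌉ = 2.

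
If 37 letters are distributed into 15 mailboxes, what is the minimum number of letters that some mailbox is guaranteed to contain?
3

Pigeonhole: ⌈37/15⌉ = 3.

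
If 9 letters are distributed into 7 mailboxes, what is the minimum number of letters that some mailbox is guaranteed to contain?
2

Working:
Pigeonhole: ⌈9/7⌉ = 2.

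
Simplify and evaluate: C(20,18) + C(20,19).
210

Explanation: By Pascal's identity: C(21,19) = 210.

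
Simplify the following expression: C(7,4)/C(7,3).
C(n,k+1)/C(n,k) = (n−k)/(k+1). Here (7−3)/(3+1) = 4/4 = 1.

Answer: 1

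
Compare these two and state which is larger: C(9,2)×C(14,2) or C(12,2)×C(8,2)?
C(9,2)×C(14,2)

Working:
C(9,2)×C(14,2)=3,276, C(12,2)×C(8,2)=1,848.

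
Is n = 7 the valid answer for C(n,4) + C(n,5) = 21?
No

Explanation: C(7,4) + C(7,5) = 35 + 21 = 56, which does not equal 21.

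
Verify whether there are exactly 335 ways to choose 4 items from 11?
False

Reasoning: C(11,4) = 330 ≠ 335.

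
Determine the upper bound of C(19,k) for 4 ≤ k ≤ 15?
92,378
C(19,k) is maximised at the centre of the row: C(19,9) = 92,378.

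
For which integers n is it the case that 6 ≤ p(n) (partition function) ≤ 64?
Tabulating p(n) via p(n) = p(n−1) + p(n−2) − p(n−5) − p(n−7) + …: p(4)=5; p(5)=7; p(6)=11; p(7)=15; p(8)=22; p(9)=30; p(10)=42; p(11)=56; p(12)=77. So valid n = 5, 6, 7, 8, 9, 10, 11.
Final answer: 5, 6, 7, 8, 9, 10, 11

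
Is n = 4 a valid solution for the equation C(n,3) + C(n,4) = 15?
No

Reasoning: C(4,3) + C(4,4) = 4 + 1 = 5, which does not equal 15.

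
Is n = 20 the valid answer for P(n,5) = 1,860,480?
Yes

Solution: P(20,5) = 20·19·18·17·16 = 1,860,480, which equals 1,860,480.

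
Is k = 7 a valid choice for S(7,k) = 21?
No
S(7,7) = 7·S(6,7) + S(6,6) = 7·0 + 1 = 1, which does not equal 21.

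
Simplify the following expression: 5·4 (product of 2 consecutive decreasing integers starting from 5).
20

Working:
This is P(5,2) = 5!/(3)! = 20.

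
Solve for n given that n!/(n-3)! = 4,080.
17

Explanation: n!/(n-3)! = n×(n-1)×(n-2), a product of 3 consecutive integers ≈ (n−1)^3. 4,080^(1/3) + 1 ≈ 17.0; check n = 17: 17×16×15 = 4,080 ✓. So n = 17.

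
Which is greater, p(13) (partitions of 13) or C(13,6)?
C(13,6)

Solution: Pentagonal recurrence p(n) = p(n−1) + p(n−2) − p(n−5) − p(n−7) + …: p(13) = p(12) + p(11) − p(8) − p(6) + p(1) = 77 + 56 − 22 − 11 + 1 = 101; C(13,6) = 1,716.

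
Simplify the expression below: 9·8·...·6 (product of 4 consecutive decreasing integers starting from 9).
3,024

Reasoning: This is P(9,4) = 9!/(5)! = 3,024.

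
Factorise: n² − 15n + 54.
Seek roots whose sum is 15 and product is 54: (6, 9). So n² − 15n + 54 = (n − 6)(n − 9).

Answer: (n − 6)(n − 9)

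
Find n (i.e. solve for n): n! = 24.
n! is strictly increasing. 2! = 2, 3! = 6, 4! = 24 ✓. So n = 4.
Final answer: 4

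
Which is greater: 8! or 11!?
8!=40,320, 11!=39,916,800. 11! > 8!.
Final answer: 11!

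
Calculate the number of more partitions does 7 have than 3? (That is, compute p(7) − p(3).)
12

Working:
Pentagonal recurrence p(n) = p(n−1) + p(n−2) − p(n−5) − p(n−7) + …: p(7) = p(6) + p(5) − p(2) − p(0) = 11 + 7 − 2 − 1 = 15.
p(3) = p(2) + p(1) = 2 + 1 = 3.
Difference = 15 − 3 = 12.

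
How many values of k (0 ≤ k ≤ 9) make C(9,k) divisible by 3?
8

Solution: Checking C(9,k) mod 3 for k = 0..9: divisible at k = 1, 2, 3, 4, 5, 6, 7, 8. That's 8 values.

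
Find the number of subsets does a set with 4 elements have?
Each element can be included or excluded: 2^4 = 16.

Answer: 16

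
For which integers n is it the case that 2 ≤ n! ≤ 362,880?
2, 3, 4, 5, 6, 7, 8, 9
n! is strictly increasing; 2! = 2 and 9! = 362,880, so valid n = 2, 3, 4, 5, 6, 7, 8, 9.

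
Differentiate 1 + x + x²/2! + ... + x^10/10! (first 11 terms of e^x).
1 + x + x²/2! + ... + x^9/9!

Differentiating term by term gives the first 10 terms of e^x.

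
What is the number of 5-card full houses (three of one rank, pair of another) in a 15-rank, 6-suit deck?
63,000
Triple rank: 15. Triple suits: C(6,3)=20. Pair rank: 14. Pair suits: C(6,2)=15. Total: 63,000.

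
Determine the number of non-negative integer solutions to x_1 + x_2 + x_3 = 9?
55

Reasoning: C(9+3-1, 3-1) = 55.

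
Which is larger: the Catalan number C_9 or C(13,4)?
C_9

Working:
C_9 = C(18,9)/(9+1) = 48,620/10 = 4,862; C(13,4) = 715.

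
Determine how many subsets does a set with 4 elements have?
16

Explanation: Each element can be included or excluded: 2^4 = 16.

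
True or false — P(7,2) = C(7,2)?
False

P(7,2) = 42 but C(7,2) = 21; they differ by a factor of 2! = 2, so the statement does not hold.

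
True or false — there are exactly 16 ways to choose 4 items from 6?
C(6,4) = 15 ≠ 16.

Answer: False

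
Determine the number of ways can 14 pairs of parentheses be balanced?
Using the Catalan number formula: C_n = C(2n, n) / (n+1)
C_14 = C(28, 14) / (14+1)
     = 40116600 / 15
     = 2,674,440

Answer: 2,674,440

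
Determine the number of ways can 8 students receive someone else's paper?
14,833

Working:
Using D(n) = (n-1)[D(n-1) + D(n-2)]:
D(8) = (8-1) × [D(7) + D(6)]
      = 7 × [1854 + 265]
      = 7 × 2119
      = 14,833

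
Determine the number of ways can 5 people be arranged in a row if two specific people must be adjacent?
48

Explanation: Treat pair as unit: (5-1)! arrangements × 2 internal orders = 48.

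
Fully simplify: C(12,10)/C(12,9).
3/10

Working:
C(n,k+1)/C(n,k) = (n−k)/(k+1). Here (12−9)/(9+1) = 3/10 = 3/10.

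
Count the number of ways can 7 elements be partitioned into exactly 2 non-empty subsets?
63

Explanation: This equals S(7,2), the Stirling number of the 2nd kind.
Using the Stirling recurrence: S(n,k) = k·S(n-1,k) + S(n-1,k-1)
S(7,2) = 2·S(6,2) + S(6,1)
         = 2·31 + 1
         = 62 + 1
         = 63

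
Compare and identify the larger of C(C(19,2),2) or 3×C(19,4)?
C(C(19,2),2)

Explanation: C(C(19,2),2)=14,535, 3×C(19,4)=11,628.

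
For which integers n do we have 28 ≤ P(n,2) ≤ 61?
6, 7, 8

P(5,2)=20; P(6,2)=30; P(7,2)=42; P(8,2)=56; P(9,2)=72. So valid n = 6, 7, 8.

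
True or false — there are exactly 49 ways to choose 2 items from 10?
False

Reasoning: C(10,2) = 45 ≠ 49.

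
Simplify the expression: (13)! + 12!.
6,706,022,400
(13)! + 12! = (13)·12! + 12! = (13+1)·12! = 14·12! = 6,706,022,400.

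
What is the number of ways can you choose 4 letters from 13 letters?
715
C(13,4) = 13! / (4! × (13-4)!)
         = 13! / (4! × 9!)
         = 715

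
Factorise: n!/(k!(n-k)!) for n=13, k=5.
C(13,5) = 1,287

This is the binomial coefficient C(13,5) = 1,287.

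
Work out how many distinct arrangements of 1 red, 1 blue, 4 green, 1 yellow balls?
210

Reasoning: Multinomial: 7!/(1! × 1! × 4! × 1!) = 210.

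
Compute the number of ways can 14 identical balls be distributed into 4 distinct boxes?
680
C(14+4-1, 4-1) = C(17, 3) = 680.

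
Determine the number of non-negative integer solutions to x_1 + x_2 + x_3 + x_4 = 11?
364

C(11+4-1, 4-1) = 364.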